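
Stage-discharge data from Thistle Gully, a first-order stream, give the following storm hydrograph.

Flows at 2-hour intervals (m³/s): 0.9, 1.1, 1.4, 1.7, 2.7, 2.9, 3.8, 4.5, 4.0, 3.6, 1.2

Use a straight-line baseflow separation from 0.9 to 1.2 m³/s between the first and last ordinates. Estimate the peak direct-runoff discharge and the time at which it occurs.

Q_p = 3.39 m³/s at t = 14 h

Subtracting baseflow gives direct-runoff ordinates: 0.00, 0.17, 0.44, 0.71, 1.68, 1.85, 2.72, 3.39, 2.86, 2.43, 0.00 m³/s.
The maximum is 3.39 m³/s, occurring at the reading for t = 14 h.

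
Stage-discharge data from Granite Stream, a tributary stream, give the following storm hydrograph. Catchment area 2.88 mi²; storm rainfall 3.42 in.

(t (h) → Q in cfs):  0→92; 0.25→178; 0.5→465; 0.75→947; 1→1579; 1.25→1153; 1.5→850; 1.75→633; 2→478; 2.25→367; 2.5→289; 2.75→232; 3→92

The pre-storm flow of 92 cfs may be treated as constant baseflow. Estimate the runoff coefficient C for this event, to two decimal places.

ΣQ_DR = 6159 cfs; V = ΣQ_DR·Δt = 5.543 × 10^6 ft³.
Runoff depth d = V / A = 0.8285 in.
C = d / P = 0.8285 / 3.42 = 0.24.

C ≈ 0.24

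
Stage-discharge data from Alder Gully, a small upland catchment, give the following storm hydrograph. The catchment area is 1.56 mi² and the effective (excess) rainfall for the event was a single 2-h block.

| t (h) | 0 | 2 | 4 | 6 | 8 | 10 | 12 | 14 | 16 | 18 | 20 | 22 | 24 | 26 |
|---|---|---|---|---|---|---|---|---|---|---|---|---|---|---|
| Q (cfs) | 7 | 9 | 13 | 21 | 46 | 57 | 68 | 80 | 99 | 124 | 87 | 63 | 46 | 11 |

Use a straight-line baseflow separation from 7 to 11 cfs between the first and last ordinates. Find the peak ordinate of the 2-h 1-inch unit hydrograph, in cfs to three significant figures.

U_p ≈ 95.0 cfs

Direct runoff: 0.00, 1.69, 5.38, 13.08, 37.77, 48.46, 59.15, 70.85, 89.54, 114.23, 76.92, 52.62, 35.31, 0.00 cfs; ΣQ_DR = 605.0 cfs, peak = 114.23 cfs.
Runoff depth d = ΣQ_DR·Δt / A = 605.0 × 7200 / (1.56 mi²) = 1.202 in.
The 1-inch UH is the DRH scaled by (1 in)/d, so U_p = 114.23 × 1/1.202 = 95.0 cfs.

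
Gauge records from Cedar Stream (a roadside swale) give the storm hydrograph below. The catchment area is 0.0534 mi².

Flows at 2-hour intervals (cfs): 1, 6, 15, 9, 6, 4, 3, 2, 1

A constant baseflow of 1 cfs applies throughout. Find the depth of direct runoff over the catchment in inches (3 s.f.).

Direct runoff: 0.0, 5.0, 14.0, 8.0, 5.0, 3.0, 2.0, 1.0, 0.0 cfs; ΣQ_DR = 38.00 cfs.
V = ΣQ_DR · Δt = 38.00 × 7200 s = 2.736 × 10^5 ft³.
Over A = 0.0534 mi², depth = V / A = 2.21 in.

d ≈ 2.21 in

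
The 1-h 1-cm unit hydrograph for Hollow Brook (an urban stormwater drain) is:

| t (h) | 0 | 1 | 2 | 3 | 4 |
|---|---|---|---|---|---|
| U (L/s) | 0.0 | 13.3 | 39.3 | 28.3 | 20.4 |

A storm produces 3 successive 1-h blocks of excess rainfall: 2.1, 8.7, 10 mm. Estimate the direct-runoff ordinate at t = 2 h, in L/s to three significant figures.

Q ≈ 19.8 L/s

By discrete convolution, Q_j = Σ (P_i / 10 mm) · U_{j−i}.
At t = 2 h (j=2): Q = (2.1/10)·39.3 + (8.7/10)·13.3 + (10/10)·0.0 = 19.8 L/s.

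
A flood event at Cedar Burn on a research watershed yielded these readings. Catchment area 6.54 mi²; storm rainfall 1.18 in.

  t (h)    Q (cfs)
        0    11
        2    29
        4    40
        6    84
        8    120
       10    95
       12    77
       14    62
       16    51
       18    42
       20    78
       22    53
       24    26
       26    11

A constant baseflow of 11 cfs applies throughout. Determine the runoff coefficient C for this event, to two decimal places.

ΣQ_DR = 625.0 cfs; V = ΣQ_DR·Δt = 4.500 × 10^6 ft³.
Runoff depth d = V / A = 0.2962 in.
C = d / P = 0.2962 / 1.18 = 0.25.

C ≈ 0.25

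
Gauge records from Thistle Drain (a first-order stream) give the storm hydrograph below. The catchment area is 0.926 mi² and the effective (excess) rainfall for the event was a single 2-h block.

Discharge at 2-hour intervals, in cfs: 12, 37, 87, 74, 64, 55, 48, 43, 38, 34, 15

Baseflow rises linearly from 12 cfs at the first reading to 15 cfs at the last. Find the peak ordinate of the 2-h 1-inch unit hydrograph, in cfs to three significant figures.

U_p ≈ 62.0 cfs

Direct runoff: 0.00, 24.70, 74.40, 61.10, 50.80, 41.50, 34.20, 28.90, 23.60, 19.30, 0.00 cfs; ΣQ_DR = 358.5 cfs, peak = 74.40 cfs.
Runoff depth d = ΣQ_DR·Δt / A = 358.5 × 7200 / (0.926 mi²) = 1.200 in.
The 1-inch UH is the DRH scaled by (1 in)/d, so U_p = 74.40 × 1/1.200 = 62.0 cfs.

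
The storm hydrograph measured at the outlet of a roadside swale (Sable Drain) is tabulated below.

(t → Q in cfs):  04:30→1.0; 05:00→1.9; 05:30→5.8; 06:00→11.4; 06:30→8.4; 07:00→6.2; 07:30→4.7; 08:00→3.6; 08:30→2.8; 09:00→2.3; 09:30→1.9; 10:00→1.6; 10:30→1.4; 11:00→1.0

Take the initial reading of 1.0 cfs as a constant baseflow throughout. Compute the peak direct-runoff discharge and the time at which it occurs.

Q_p = 10.4 cfs at t = 06:00

Subtracting baseflow gives direct-runoff ordinates: 0.0, 0.9, 4.8, 10.4, 7.4, 5.2, 3.7, 2.6, 1.8, 1.3, 0.9, 0.6, 0.4, 0.0 cfs.
The maximum is 10.4 cfs, occurring at the reading for t = 06:00.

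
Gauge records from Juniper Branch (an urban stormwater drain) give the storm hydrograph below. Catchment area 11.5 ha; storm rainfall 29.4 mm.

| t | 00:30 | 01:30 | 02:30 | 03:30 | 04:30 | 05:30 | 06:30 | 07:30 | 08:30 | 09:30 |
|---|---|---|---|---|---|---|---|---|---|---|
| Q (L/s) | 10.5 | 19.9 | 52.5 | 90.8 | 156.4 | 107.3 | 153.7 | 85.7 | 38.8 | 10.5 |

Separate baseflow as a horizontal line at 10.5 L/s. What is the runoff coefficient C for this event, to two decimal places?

C ≈ 0.66

ΣQ_DR = 621.1 L/s; V = ΣQ_DR·Δt = 2.236 × 10^6 L.
Runoff depth d = V / A = 19.44 mm.
C = d / P = 19.44 / 29.4 = 0.66.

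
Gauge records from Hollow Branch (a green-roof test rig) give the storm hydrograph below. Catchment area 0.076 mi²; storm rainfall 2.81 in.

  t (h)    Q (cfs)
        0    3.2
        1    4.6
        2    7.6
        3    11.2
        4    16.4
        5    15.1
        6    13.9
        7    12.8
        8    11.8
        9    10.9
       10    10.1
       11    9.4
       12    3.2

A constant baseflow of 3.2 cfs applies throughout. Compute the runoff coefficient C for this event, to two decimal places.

ΣQ_DR = 88.60 cfs; V = ΣQ_DR·Δt = 3.190 × 10^5 ft³.
Runoff depth d = V / A = 1.806 in.
C = d / P = 1.806 / 2.81 = 0.64.

C ≈ 0.64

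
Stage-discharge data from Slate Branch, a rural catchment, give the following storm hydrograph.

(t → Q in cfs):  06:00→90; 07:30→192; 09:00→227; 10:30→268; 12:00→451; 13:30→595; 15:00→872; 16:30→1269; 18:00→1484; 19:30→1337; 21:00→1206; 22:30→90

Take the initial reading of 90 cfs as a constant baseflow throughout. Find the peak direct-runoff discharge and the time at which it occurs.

Q_p = 1394.0 cfs at t = 18:00

Subtracting baseflow gives direct-runoff ordinates: 0.0, 102.0, 137.0, 178.0, 361.0, 505.0, 782.0, 1179.0, 1394.0, 1247.0, 1116.0, 0.0 cfs.
The maximum is 1394.0 cfs, occurring at the reading for t = 18:00.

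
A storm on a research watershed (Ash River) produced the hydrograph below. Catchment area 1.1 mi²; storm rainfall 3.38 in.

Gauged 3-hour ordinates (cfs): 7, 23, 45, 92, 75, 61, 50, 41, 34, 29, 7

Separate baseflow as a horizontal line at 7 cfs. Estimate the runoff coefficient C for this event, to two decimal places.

ΣQ_DR = 387.0 cfs; V = ΣQ_DR·Δt = 4.180 × 10^6 ft³.
Runoff depth d = V / A = 1.636 in.
C = d / P = 1.636 / 3.38 = 0.48.

C ≈ 0.48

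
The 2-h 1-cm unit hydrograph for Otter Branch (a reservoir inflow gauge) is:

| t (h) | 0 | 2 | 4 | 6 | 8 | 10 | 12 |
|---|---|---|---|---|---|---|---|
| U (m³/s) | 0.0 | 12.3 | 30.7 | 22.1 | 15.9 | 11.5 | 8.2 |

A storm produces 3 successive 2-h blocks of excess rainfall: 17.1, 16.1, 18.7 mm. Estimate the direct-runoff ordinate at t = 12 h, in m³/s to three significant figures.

By discrete convolution, Q_j = Σ (P_i / 10 mm) · U_{j−i}.
At t = 12 h (j=6): Q = (17.1/10)·8.2 + (16.1/10)·11.5 + (18.7/10)·15.9 = 62.3 m³/s.

Q ≈ 62.3 m³/s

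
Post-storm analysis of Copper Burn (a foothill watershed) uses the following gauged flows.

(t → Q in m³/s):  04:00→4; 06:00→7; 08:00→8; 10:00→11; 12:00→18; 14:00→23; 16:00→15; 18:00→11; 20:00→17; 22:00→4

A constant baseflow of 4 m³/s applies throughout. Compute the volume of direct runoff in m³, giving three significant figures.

V ≈ 5.62 × 10^5 m³

Direct-runoff ordinates (Q − Q_b): 0.0, 3.0, 4.0, 7.0, 14.0, 19.0, 11.0, 7.0, 13.0, 0.0 m³/s.
ΣQ_DR = 78.00 m³/s.
With Δt = 2 h = 7200 s, V = ΣQ_DR · Δt = 78.00 × 7200 = 5.62 × 10^5 m³.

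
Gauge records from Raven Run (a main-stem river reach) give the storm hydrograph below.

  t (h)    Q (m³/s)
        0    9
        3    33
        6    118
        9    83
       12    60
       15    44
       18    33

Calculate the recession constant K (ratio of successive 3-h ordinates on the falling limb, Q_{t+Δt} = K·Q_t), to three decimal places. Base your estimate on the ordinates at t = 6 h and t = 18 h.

Using the recession-limb readings at t = 6 h and t = 18 h: Q falls from 118 to 33 m³/s over 4 intervals.
K = (Q₂/Q₁)^(1/4) = (33/118)^(1/4) = 0.727.

K ≈ 0.727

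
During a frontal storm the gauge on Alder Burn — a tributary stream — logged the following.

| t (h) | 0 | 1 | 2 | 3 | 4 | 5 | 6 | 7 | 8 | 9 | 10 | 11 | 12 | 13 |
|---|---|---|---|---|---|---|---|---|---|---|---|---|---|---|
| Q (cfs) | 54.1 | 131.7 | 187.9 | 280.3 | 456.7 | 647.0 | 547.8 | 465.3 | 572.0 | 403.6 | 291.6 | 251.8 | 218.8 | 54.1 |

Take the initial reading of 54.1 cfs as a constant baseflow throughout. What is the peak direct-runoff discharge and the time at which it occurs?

Subtracting baseflow gives direct-runoff ordinates: 0.0, 77.6, 133.8, 226.2, 402.6, 592.9, 493.7, 411.2, 517.9, 349.5, 237.5, 197.7, 164.7, 0.0 cfs.
The maximum is 592.9 cfs, occurring at the reading for t = 5 h.

Q_p = 592.9 cfs at t = 5 h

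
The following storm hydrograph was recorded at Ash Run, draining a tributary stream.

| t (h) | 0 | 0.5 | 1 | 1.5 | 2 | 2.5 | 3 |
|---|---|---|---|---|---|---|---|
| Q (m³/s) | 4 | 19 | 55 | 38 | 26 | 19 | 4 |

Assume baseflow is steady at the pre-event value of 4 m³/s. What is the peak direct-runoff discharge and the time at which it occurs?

Subtracting baseflow gives direct-runoff ordinates: 0.0, 15.0, 51.0, 34.0, 22.0, 15.0, 0.0 m³/s.
The maximum is 51.0 m³/s, occurring at the reading for t = 1 h.

Q_p = 51.0 m³/s at t = 1 h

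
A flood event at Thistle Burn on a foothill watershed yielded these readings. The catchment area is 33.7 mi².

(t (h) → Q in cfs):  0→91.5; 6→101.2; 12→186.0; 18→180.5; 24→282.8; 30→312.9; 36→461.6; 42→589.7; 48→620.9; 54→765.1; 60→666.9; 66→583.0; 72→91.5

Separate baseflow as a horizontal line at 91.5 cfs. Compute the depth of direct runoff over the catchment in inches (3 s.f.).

Direct runoff: 0.0, 9.7, 94.5, 89.0, 191.3, 221.4, 370.1, 498.2, 529.4, 673.6, 575.4, 491.5, 0.0 cfs; ΣQ_DR = 3744 cfs.
V = ΣQ_DR · Δt = 3744 × 21600 s = 8.087 × 10^7 ft³.
Over A = 33.7 mi², depth = V / A = 1.03 in.

d ≈ 1.03 in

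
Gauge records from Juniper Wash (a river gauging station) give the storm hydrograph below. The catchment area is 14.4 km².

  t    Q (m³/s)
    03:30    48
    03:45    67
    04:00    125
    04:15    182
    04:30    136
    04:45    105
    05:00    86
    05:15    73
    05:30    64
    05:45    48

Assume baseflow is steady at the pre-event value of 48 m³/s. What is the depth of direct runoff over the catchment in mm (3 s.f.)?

d ≈ 28.4 mm

Direct runoff: 0.0, 19.0, 77.0, 134.0, 88.0, 57.0, 38.0, 25.0, 16.0, 0.0 m³/s; ΣQ_DR = 454.0 m³/s.
V = ΣQ_DR · Δt = 454.0 × 900 s = 4.086 × 10^5 m³.
Over A = 14.4 km², depth = V / A = 28.4 mm.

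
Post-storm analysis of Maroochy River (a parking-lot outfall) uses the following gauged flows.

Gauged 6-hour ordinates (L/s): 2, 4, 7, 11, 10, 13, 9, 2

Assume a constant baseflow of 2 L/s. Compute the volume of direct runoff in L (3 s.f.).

Direct-runoff ordinates (Q − Q_b): 0.0, 2.0, 5.0, 9.0, 8.0, 11.0, 7.0, 0.0 L/s.
ΣQ_DR = 42.00 L/s.
With Δt = 6 h = 21600 s, V = ΣQ_DR · Δt = 42.00 × 21600 = 9.07 × 10^5 L.

V ≈ 9.07 × 10^5 L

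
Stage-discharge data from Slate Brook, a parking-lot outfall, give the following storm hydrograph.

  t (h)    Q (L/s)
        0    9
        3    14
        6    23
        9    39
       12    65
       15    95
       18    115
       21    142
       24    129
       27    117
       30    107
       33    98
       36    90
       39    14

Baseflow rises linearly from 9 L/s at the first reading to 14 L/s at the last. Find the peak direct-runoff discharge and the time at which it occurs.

Q_p = 130.31 L/s at t = 21 h

Subtracting baseflow gives direct-runoff ordinates: 0.00, 4.62, 13.23, 28.85, 54.46, 84.08, 103.69, 130.31, 116.92, 104.54, 94.15, 84.77, 76.38, 0.00 L/s.
The maximum is 130.31 L/s, occurring at the reading for t = 21 h.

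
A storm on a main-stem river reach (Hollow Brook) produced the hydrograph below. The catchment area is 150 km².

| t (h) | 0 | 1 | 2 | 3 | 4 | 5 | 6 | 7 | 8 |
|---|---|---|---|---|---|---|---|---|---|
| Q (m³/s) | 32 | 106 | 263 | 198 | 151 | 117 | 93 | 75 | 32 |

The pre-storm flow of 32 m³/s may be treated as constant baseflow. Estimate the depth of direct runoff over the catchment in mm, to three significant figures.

Direct runoff: 0.0, 74.0, 231.0, 166.0, 119.0, 85.0, 61.0, 43.0, 0.0 m³/s; ΣQ_DR = 779.0 m³/s.
V = ΣQ_DR · Δt = 779.0 × 3600 s = 2.804 × 10^6 m³.
Over A = 150 km², depth = V / A = 18.7 mm.

d ≈ 18.7 mm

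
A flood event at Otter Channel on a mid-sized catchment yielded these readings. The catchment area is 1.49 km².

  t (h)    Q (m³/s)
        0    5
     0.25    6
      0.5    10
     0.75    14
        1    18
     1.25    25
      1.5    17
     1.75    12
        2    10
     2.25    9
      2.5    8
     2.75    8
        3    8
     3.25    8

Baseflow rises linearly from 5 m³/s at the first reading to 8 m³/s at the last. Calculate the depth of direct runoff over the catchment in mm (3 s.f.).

d ≈ 40.5 mm

Direct runoff: 0.00, 0.77, 4.54, 8.31, 12.08, 18.85, 10.62, 5.38, 3.15, 1.92, 0.69, 0.46, 0.23, 0.00 m³/s; ΣQ_DR = 67.00 m³/s.
V = ΣQ_DR · Δt = 67.00 × 900 s = 60300 m³.
Over A = 1.49 km², depth = V / A = 40.5 mm.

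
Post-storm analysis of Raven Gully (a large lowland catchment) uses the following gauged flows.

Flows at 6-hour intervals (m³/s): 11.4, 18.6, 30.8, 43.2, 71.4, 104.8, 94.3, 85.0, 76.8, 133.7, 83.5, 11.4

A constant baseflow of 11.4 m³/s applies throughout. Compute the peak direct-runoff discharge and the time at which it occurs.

Q_p = 122.3 m³/s at t = 54 h

Subtracting baseflow gives direct-runoff ordinates: 0.0, 7.2, 19.4, 31.8, 60.0, 93.4, 82.9, 73.6, 65.4, 122.3, 72.1, 0.0 m³/s.
The maximum is 122.3 m³/s, occurring at the reading for t = 54 h.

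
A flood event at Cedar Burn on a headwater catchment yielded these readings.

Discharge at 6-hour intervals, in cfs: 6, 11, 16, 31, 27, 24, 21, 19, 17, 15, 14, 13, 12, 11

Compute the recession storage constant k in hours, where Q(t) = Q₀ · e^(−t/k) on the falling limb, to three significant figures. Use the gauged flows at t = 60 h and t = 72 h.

On the falling limb, Q drops from 14 to 12 cfs between t = 60 h and t = 72 h (Δt = 12 h).
k = −Δt / ln(Q₂/Q₁) = −12 / ln(12/14) = 77.8 h.

k ≈ 77.8 h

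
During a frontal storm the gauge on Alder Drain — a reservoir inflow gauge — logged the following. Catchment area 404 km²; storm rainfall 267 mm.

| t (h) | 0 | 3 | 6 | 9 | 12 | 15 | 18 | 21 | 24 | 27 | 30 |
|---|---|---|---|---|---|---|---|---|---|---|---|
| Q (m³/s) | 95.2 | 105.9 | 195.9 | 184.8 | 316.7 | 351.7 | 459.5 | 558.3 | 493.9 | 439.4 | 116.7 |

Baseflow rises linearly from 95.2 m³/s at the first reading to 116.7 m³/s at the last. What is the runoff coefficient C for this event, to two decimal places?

ΣQ_DR = 2153 m³/s; V = ΣQ_DR·Δt = 2.325 × 10^7 m³.
Runoff depth d = V / A = 57.54 mm.
C = d / P = 57.54 / 267 = 0.22.

C ≈ 0.22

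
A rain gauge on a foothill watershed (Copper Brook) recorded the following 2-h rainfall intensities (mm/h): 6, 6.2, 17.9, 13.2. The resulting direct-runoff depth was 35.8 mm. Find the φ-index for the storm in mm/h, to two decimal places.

Only the 2 blocks with intensity above φ contribute runoff: 17.9, 13.2 mm/h.
Σ(I−φ)·Δt = d  ⇒  (17.9+13.2 − 2φ)·2 = 35.8
φ = (31.10 − 35.8/2) / 2 = 6.60 mm/h.

φ ≈ 6.60 mm/h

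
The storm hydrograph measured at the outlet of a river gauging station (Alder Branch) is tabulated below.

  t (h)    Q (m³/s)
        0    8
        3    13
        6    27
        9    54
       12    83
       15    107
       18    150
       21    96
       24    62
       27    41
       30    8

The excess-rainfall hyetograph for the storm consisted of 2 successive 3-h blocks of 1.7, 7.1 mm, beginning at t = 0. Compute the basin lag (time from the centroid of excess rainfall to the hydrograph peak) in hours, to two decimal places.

t_L ≈ 14.08 h

Centroid of excess rainfall: t_c = Σ P_i·t̄_i / ΣP_i = 3.9205 h (block centres at 1.5, 4.5 h).
Hydrograph peak occurs at t = 18 h, so basin lag t_L = 18 − 3.9205 = 14.08 h.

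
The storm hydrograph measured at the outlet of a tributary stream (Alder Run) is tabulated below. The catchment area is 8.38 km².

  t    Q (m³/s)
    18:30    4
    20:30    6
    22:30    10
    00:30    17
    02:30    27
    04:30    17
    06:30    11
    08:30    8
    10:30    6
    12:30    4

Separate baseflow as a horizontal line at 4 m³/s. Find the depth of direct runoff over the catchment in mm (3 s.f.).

d ≈ 60.1 mm

Direct runoff: 0.0, 2.0, 6.0, 13.0, 23.0, 13.0, 7.0, 4.0, 2.0, 0.0 m³/s; ΣQ_DR = 70.00 m³/s.
V = ΣQ_DR · Δt = 70.00 × 7200 s = 5.040 × 10^5 m³.
Over A = 8.38 km², depth = V / A = 60.1 mm.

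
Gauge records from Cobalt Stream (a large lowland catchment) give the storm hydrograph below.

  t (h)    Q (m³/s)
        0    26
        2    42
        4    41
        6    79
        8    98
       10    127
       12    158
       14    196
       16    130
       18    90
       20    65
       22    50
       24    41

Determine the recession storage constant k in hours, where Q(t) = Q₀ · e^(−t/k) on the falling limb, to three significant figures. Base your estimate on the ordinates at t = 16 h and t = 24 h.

k ≈ 6.93 h

On the falling limb, Q drops from 130 to 41 m³/s between t = 16 h and t = 24 h (Δt = 8 h).
k = −Δt / ln(Q₂/Q₁) = −8 / ln(41/130) = 6.93 h.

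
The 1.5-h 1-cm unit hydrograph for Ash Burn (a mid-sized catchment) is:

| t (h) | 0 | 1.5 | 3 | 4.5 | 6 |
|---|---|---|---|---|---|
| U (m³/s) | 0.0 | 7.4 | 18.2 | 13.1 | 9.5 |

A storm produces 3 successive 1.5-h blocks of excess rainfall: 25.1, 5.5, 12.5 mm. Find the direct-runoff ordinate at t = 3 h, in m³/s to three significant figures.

By discrete convolution, Q_j = Σ (P_i / 10 mm) · U_{j−i}.
At t = 3 h (j=2): Q = (25.1/10)·18.2 + (5.5/10)·7.4 + (12.5/10)·0.0 = 49.8 m³/s.

Q ≈ 49.8 m³/s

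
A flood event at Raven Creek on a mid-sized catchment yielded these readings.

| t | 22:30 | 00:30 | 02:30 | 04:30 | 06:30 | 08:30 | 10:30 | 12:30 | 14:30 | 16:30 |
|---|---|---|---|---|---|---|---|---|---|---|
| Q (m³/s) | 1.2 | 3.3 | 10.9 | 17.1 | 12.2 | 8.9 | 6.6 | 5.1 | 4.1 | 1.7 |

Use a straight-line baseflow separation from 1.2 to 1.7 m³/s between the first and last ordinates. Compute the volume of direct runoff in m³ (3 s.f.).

V ≈ 4.08 × 10^5 m³

Direct-runoff ordinates (Q − Q_b): 0.00, 2.04, 9.59, 15.73, 10.78, 7.42, 5.07, 3.51, 2.46, 0.00 m³/s.
ΣQ_DR = 56.60 m³/s.
With Δt = 2 h = 7200 s, V = ΣQ_DR · Δt = 56.60 × 7200 = 4.08 × 10^5 m³.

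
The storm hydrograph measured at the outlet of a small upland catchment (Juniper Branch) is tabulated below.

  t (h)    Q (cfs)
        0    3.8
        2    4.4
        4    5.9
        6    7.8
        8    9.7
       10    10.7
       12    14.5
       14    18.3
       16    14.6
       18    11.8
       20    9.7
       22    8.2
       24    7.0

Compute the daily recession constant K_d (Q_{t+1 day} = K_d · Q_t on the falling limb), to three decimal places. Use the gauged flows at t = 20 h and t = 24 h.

K_d ≈ 0.141

Between t = 20 h and t = 24 h the flow falls from 9.7 to 7.0 cfs over 2×2 h = 4 h.
Per-interval ratio K = (7.0/9.7)^(1/2) = 0.8495; K_d = K^(24/2) = 0.141.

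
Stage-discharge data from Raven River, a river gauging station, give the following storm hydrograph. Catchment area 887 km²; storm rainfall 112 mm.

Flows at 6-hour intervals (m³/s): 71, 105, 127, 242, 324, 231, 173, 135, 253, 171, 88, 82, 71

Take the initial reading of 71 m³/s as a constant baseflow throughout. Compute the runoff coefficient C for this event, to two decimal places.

ΣQ_DR = 1150 m³/s; V = ΣQ_DR·Δt = 2.484 × 10^7 m³.
Runoff depth d = V / A = 28.00 mm.
C = d / P = 28.00 / 112 = 0.25.

C ≈ 0.25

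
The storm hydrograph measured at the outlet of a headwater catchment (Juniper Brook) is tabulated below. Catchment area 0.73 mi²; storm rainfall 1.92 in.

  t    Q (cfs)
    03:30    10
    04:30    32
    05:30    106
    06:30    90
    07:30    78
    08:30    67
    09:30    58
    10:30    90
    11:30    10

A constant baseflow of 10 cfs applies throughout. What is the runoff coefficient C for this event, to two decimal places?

ΣQ_DR = 451.0 cfs; V = ΣQ_DR·Δt = 1.624 × 10^6 ft³.
Runoff depth d = V / A = 0.9573 in.
C = d / P = 0.9573 / 1.92 = 0.50.

C ≈ 0.50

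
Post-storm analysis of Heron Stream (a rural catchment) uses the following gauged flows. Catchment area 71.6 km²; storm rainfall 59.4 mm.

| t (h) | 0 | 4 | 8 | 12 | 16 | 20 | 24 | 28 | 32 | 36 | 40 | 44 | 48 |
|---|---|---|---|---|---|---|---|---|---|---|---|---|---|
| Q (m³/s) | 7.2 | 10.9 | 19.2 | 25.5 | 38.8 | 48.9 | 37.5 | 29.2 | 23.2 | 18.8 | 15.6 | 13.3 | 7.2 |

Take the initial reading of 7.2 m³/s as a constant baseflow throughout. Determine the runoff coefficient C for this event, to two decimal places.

C ≈ 0.68

ΣQ_DR = 201.7 m³/s; V = ΣQ_DR·Δt = 2.904 × 10^6 m³.
Runoff depth d = V / A = 40.57 mm.
C = d / P = 40.57 / 59.4 = 0.68.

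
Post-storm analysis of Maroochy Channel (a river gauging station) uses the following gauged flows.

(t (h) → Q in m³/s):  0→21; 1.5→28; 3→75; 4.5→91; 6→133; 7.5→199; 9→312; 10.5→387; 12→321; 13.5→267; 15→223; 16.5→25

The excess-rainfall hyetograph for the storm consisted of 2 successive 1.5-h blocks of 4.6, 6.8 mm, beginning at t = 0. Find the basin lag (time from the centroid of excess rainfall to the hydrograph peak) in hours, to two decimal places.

Centroid of excess rainfall: t_c = Σ P_i·t̄_i / ΣP_i = 1.6447 h (block centres at 0.75, 2.25 h).
Hydrograph peak occurs at t = 10.5 h, so basin lag t_L = 10.5 − 1.6447 = 8.86 h.

t_L ≈ 8.86 h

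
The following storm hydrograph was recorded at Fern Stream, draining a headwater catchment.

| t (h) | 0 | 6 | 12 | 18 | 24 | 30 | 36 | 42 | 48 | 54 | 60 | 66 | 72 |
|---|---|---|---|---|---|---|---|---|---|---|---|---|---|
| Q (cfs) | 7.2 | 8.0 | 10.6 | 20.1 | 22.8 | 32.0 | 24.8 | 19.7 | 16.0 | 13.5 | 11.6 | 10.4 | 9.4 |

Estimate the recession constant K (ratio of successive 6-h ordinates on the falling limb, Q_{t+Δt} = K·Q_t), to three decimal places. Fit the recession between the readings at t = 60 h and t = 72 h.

K ≈ 0.900

Using the recession-limb readings at t = 60 h and t = 72 h: Q falls from 11.6 to 9.4 cfs over 2 intervals.
K = (Q₂/Q₁)^(1/2) = (9.4/11.6)^(1/2) = 0.900.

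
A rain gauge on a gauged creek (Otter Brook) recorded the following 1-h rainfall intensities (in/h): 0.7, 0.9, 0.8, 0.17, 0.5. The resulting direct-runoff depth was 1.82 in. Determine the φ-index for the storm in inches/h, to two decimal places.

Only the 4 blocks with intensity above φ contribute runoff: 0.7, 0.9, 0.8, 0.5 in/h.
Σ(I−φ)·Δt = d  ⇒  (0.7+0.9+0.8+0.5 − 4φ)·1 = 1.82
φ = (2.900 − 1.82/1) / 4 = 0.27 in/h.

φ ≈ 0.27 in/h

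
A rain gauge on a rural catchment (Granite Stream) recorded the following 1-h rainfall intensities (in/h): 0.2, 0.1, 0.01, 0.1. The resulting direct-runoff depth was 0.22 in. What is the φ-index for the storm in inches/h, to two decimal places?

φ ≈ 0.06 in/h

Only the 3 blocks with intensity above φ contribute runoff: 0.2, 0.1, 0.1 in/h.
Σ(I−φ)·Δt = d  ⇒  (0.2+0.1+0.1 − 3φ)·1 = 0.22
φ = (0.4000 − 0.22/1) / 3 = 0.06 in/h.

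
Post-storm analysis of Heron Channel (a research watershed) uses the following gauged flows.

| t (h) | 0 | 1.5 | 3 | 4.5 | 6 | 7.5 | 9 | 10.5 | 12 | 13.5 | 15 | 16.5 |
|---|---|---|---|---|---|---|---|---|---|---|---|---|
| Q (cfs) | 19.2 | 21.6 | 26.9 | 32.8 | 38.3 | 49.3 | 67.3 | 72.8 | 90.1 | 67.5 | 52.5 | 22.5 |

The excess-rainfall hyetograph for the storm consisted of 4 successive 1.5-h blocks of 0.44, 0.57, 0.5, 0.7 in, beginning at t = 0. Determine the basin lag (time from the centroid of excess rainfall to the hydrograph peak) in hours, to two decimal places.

t_L ≈ 8.76 h

Centroid of excess rainfall: t_c = Σ P_i·t̄_i / ΣP_i = 3.2410 h (block centres at 0.75, 2.25, 3.75, 5.25 h).
Hydrograph peak occurs at t = 12 h, so basin lag t_L = 12 − 3.2410 = 8.76 h.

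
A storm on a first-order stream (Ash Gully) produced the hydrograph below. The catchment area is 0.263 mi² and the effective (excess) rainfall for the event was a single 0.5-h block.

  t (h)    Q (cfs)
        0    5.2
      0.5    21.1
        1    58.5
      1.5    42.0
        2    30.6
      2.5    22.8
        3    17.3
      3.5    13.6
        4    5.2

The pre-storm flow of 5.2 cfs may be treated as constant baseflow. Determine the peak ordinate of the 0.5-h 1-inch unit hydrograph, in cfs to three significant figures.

Direct runoff: 0.0, 15.9, 53.3, 36.8, 25.4, 17.6, 12.1, 8.4, 0.0 cfs; ΣQ_DR = 169.5 cfs, peak = 53.3 cfs.
Runoff depth d = ΣQ_DR·Δt / A = 169.5 × 1800 / (0.263 mi²) = 0.4993 in.
The 1-inch UH is the DRH scaled by (1 in)/d, so U_p = 53.3 × 1/0.4993 = 107 cfs.

U_p ≈ 107 cfs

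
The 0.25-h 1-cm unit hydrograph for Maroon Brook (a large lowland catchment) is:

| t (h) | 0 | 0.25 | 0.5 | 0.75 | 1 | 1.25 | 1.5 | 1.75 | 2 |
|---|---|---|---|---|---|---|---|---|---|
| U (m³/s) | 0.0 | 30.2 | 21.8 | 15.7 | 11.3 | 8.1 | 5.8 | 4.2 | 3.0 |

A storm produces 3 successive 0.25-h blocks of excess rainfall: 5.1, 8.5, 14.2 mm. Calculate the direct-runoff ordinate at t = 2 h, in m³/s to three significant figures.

Q ≈ 13.3 m³/s

By discrete convolution, Q_j = Σ (P_i / 10 mm) · U_{j−i}.
At t = 2 h (j=8): Q = (5.1/10)·3.0 + (8.5/10)·4.2 + (14.2/10)·5.8 = 13.3 m³/s.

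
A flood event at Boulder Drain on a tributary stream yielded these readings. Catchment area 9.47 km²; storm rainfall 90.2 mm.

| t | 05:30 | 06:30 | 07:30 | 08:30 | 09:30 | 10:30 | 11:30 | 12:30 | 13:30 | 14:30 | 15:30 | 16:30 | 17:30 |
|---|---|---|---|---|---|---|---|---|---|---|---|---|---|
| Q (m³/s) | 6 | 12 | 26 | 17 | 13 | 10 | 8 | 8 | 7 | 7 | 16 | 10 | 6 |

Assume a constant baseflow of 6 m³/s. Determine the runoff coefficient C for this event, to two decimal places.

C ≈ 0.29

ΣQ_DR = 68.00 m³/s; V = ΣQ_DR·Δt = 2.448 × 10^5 m³.
Runoff depth d = V / A = 25.85 mm.
C = d / P = 25.85 / 90.2 = 0.29.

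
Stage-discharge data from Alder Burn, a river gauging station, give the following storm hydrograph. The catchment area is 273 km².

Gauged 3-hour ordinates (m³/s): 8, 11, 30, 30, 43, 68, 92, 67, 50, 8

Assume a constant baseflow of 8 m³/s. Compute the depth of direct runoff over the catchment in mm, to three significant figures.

d ≈ 12.9 mm

Direct runoff: 0.0, 3.0, 22.0, 22.0, 35.0, 60.0, 84.0, 59.0, 42.0, 0.0 m³/s; ΣQ_DR = 327.0 m³/s.
V = ΣQ_DR · Δt = 327.0 × 10800 s = 3.532 × 10^6 m³.
Over A = 273 km², depth = V / A = 12.9 mm.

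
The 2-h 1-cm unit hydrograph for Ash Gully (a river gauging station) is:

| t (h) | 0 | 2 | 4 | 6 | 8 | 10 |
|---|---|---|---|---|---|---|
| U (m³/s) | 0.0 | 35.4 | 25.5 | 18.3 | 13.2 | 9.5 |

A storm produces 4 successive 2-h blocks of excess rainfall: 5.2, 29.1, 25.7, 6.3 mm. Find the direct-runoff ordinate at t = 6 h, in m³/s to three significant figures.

Q ≈ 175 m³/s

By discrete convolution, Q_j = Σ (P_i / 10 mm) · U_{j−i}.
At t = 6 h (j=3): Q = (5.2/10)·18.3 + (29.1/10)·25.5 + (25.7/10)·35.4 + (6.3/10)·0.0 = 175 m³/s.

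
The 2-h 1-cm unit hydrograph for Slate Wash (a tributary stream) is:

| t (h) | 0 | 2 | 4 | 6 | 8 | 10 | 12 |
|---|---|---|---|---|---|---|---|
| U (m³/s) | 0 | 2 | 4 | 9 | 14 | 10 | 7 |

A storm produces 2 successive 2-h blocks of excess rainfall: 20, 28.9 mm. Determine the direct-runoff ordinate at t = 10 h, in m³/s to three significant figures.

By discrete convolution, Q_j = Σ (P_i / 10 mm) · U_{j−i}.
At t = 10 h (j=5): Q = (20/10)·10 + (28.9/10)·14 = 60.5 m³/s.

Q ≈ 60.5 m³/s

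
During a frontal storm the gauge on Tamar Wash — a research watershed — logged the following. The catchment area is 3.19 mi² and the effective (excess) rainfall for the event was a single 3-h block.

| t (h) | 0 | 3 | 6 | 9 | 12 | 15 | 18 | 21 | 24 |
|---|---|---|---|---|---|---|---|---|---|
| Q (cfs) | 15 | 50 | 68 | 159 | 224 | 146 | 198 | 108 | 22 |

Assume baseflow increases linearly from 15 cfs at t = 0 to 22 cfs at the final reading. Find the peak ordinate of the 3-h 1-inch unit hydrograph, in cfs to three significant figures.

U_p ≈ 171 cfs

Direct runoff: 0.00, 34.12, 51.25, 141.38, 205.50, 126.62, 177.75, 86.88, 0.00 cfs; ΣQ_DR = 823.5 cfs, peak = 205.50 cfs.
Runoff depth d = ΣQ_DR·Δt / A = 823.5 × 10800 / (3.19 mi²) = 1.200 in.
The 1-inch UH is the DRH scaled by (1 in)/d, so U_p = 205.50 × 1/1.200 = 171 cfs.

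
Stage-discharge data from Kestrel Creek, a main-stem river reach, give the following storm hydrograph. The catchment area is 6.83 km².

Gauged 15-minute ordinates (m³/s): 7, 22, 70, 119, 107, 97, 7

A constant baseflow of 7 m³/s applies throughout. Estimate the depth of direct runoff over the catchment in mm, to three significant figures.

d ≈ 50.1 mm

Direct runoff: 0.0, 15.0, 63.0, 112.0, 100.0, 90.0, 0.0 m³/s; ΣQ_DR = 380.0 m³/s.
V = ΣQ_DR · Δt = 380.0 × 900 s = 3.420 × 10^5 m³.
Over A = 6.83 km², depth = V / A = 50.1 mm.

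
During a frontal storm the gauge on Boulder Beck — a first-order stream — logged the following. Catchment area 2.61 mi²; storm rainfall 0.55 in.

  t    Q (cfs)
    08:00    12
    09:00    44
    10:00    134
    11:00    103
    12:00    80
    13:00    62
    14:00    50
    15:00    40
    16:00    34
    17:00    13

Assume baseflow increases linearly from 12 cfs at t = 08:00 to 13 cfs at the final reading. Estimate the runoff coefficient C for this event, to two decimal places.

C ≈ 0.48

ΣQ_DR = 447.0 cfs; V = ΣQ_DR·Δt = 1.609 × 10^6 ft³.
Runoff depth d = V / A = 0.2654 in.
C = d / P = 0.2654 / 0.55 = 0.48.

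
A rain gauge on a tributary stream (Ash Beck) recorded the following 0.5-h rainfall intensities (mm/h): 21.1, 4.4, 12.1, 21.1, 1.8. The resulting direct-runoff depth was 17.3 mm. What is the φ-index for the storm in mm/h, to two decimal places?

φ ≈ 6.57 mm/h

Only the 3 blocks with intensity above φ contribute runoff: 21.1, 12.1, 21.1 mm/h.
Σ(I−φ)·Δt = d  ⇒  (21.1+12.1+21.1 − 3φ)·0.5 = 17.3
φ = (54.30 − 17.3/0.5) / 3 = 6.57 mm/h.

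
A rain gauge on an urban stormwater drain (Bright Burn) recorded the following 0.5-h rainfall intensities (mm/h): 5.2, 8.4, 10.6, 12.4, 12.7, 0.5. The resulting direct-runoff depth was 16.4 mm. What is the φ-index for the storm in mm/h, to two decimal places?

Only the 5 blocks with intensity above φ contribute runoff: 5.2, 8.4, 10.6, 12.4, 12.7 mm/h.
Σ(I−φ)·Δt = d  ⇒  (5.2+8.4+10.6+12.4+12.7 − 5φ)·0.5 = 16.4
φ = (49.30 − 16.4/0.5) / 5 = 3.30 mm/h.

φ ≈ 3.30 mm/h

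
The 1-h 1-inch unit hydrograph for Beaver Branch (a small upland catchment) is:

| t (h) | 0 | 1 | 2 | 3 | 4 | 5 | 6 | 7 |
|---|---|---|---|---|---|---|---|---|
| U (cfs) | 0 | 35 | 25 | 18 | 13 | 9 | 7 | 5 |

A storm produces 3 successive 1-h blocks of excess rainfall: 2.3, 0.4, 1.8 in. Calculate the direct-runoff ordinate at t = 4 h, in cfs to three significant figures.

By discrete convolution, Q_j = Σ (P_i / 1 in) · U_{j−i}.
At t = 4 h (j=4): Q = (2.3/1)·13 + (0.4/1)·18 + (1.8/1)·25 = 82.1 cfs.

Q ≈ 82.1 cfs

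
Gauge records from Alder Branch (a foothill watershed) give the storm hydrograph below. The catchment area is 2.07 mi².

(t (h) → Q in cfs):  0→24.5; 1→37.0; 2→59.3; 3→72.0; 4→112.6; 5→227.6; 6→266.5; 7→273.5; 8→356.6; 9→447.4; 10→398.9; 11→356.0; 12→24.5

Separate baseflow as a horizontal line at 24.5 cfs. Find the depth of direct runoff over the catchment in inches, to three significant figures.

Direct runoff: 0.0, 12.5, 34.8, 47.5, 88.1, 203.1, 242.0, 249.0, 332.1, 422.9, 374.4, 331.5, 0.0 cfs; ΣQ_DR = 2338 cfs.
V = ΣQ_DR · Δt = 2338 × 3600 s = 8.416 × 10^6 ft³.
Over A = 2.07 mi², depth = V / A = 1.75 in.

d ≈ 1.75 in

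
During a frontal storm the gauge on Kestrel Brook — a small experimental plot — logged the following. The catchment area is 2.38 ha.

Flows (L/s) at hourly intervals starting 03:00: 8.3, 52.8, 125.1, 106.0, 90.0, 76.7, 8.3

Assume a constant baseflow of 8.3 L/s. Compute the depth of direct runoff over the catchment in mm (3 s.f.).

Direct runoff: 0.0, 44.5, 116.8, 97.7, 81.7, 68.4, 0.0 L/s; ΣQ_DR = 409.1 L/s.
V = ΣQ_DR · Δt = 409.1 × 3600 s = 1.473 × 10^6 L.
Over A = 2.38 ha, depth = V / A = 61.9 mm.

d ≈ 61.9 mm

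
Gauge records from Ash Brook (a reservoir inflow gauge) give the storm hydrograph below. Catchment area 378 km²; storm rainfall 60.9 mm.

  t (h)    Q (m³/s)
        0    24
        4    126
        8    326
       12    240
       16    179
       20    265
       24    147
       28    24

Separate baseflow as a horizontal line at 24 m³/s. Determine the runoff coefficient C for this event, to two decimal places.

C ≈ 0.71

ΣQ_DR = 1139 m³/s; V = ΣQ_DR·Δt = 1.640 × 10^7 m³.
Runoff depth d = V / A = 43.39 mm.
C = d / P = 43.39 / 60.9 = 0.71.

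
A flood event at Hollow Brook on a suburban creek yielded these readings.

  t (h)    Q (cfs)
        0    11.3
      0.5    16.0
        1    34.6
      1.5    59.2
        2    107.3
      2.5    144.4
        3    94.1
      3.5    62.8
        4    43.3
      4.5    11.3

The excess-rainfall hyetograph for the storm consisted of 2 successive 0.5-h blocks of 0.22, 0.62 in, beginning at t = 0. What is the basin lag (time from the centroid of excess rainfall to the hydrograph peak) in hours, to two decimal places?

Centroid of excess rainfall: t_c = Σ P_i·t̄_i / ΣP_i = 0.6190 h (block centres at 0.25, 0.75 h).
Hydrograph peak occurs at t = 2.5 h, so basin lag t_L = 2.5 − 0.6190 = 1.88 h.

t_L ≈ 1.88 h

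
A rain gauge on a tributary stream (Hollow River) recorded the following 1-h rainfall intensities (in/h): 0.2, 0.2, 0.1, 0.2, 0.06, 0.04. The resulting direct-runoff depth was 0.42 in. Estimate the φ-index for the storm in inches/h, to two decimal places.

Only the 4 blocks with intensity above φ contribute runoff: 0.2, 0.2, 0.1, 0.2 in/h.
Σ(I−φ)·Δt = d  ⇒  (0.2+0.2+0.1+0.2 − 4φ)·1 = 0.42
φ = (0.7000 − 0.42/1) / 4 = 0.07 in/h.

φ ≈ 0.07 in/h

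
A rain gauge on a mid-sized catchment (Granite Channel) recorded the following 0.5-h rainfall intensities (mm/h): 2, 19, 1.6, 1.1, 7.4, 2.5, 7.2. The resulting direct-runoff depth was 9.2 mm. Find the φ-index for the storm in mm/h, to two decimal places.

φ ≈ 5.07 mm/h

Only the 3 blocks with intensity above φ contribute runoff: 19, 7.4, 7.2 mm/h.
Σ(I−φ)·Δt = d  ⇒  (19+7.4+7.2 − 3φ)·0.5 = 9.2
φ = (33.60 − 9.2/0.5) / 3 = 5.07 mm/h.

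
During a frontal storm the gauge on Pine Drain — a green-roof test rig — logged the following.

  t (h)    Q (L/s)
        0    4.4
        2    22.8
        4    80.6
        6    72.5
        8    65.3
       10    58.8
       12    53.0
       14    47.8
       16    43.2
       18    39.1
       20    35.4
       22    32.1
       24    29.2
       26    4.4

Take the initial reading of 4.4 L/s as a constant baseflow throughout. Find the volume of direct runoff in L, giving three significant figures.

V ≈ 3.79 × 10^6 L

Direct-runoff ordinates (Q − Q_b): 0.0, 18.4, 76.2, 68.1, 60.9, 54.4, 48.6, 43.4, 38.8, 34.7, 31.0, 27.7, 24.8, 0.0 L/s.
ΣQ_DR = 527.0 L/s.
With Δt = 2 h = 7200 s, V = ΣQ_DR · Δt = 527.0 × 7200 = 3.79 × 10^6 L.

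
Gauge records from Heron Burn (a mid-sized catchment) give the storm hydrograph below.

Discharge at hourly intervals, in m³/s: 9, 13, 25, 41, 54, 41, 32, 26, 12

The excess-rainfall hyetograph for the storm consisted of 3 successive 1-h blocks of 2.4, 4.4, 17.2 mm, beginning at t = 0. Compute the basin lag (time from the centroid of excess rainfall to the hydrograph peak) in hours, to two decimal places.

t_L ≈ 1.88 h

Centroid of excess rainfall: t_c = Σ P_i·t̄_i / ΣP_i = 2.1167 h (block centres at 0.5, 1.5, 2.5 h).
Hydrograph peak occurs at t = 4 h, so basin lag t_L = 4 − 2.1167 = 1.88 h.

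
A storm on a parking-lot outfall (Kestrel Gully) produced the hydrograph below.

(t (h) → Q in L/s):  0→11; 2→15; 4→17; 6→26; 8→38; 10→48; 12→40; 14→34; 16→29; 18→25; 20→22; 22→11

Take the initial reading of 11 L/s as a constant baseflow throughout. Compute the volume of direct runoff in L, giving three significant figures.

V ≈ 1.32 × 10^6 L

Direct-runoff ordinates (Q − Q_b): 0.0, 4.0, 6.0, 15.0, 27.0, 37.0, 29.0, 23.0, 18.0, 14.0, 11.0, 0.0 L/s.
ΣQ_DR = 184.0 L/s.
With Δt = 2 h = 7200 s, V = ΣQ_DR · Δt = 184.0 × 7200 = 1.32 × 10^6 L.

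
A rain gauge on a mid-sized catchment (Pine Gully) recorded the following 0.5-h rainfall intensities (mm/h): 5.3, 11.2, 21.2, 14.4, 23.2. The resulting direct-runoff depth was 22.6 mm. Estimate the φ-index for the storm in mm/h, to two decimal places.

φ ≈ 6.20 mm/h

Only the 4 blocks with intensity above φ contribute runoff: 11.2, 21.2, 14.4, 23.2 mm/h.
Σ(I−φ)·Δt = d  ⇒  (11.2+21.2+14.4+23.2 − 4φ)·0.5 = 22.6
φ = (70.00 − 22.6/0.5) / 4 = 6.20 mm/h.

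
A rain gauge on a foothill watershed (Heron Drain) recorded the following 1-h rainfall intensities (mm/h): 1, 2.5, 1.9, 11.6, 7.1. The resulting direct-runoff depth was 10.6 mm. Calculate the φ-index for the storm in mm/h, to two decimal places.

Only the 2 blocks with intensity above φ contribute runoff: 11.6, 7.1 mm/h.
Σ(I−φ)·Δt = d  ⇒  (11.6+7.1 − 2φ)·1 = 10.6
φ = (18.70 − 10.6/1) / 2 = 4.05 mm/h.

φ ≈ 4.05 mm/h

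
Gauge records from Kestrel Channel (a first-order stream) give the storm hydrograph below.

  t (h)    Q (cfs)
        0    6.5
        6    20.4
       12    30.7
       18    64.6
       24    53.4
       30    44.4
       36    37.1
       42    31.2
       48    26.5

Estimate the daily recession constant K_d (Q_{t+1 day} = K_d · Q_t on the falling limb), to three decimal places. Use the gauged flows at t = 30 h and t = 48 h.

Between t = 30 h and t = 48 h the flow falls from 44.4 to 26.5 cfs over 3×6 h = 18 h.
Per-interval ratio K = (26.5/44.4)^(1/3) = 0.8420; K_d = K^(24/6) = 0.503.

K_d ≈ 0.503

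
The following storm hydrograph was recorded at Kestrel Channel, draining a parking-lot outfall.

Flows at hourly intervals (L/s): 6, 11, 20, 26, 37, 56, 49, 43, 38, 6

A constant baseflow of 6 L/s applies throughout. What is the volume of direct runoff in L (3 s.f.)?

V ≈ 8.35 × 10^5 L

Direct-runoff ordinates (Q − Q_b): 0.0, 5.0, 14.0, 20.0, 31.0, 50.0, 43.0, 37.0, 32.0, 0.0 L/s.
ΣQ_DR = 232.0 L/s.
With Δt = 1 h = 3600 s, V = ΣQ_DR · Δt = 232.0 × 3600 = 8.35 × 10^5 L.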